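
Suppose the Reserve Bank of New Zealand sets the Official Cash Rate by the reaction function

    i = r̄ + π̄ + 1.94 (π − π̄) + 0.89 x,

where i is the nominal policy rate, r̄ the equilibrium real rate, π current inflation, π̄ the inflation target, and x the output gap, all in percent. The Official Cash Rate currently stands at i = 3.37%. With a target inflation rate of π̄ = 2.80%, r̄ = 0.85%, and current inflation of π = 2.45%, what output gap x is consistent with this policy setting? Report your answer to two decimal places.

0.89 x = 3.37 − 0.85 − 2.80 − 1.94 × (2.45 − 2.80) = 0.399
x = 0.399 / 0.89 = 0.45

0.45%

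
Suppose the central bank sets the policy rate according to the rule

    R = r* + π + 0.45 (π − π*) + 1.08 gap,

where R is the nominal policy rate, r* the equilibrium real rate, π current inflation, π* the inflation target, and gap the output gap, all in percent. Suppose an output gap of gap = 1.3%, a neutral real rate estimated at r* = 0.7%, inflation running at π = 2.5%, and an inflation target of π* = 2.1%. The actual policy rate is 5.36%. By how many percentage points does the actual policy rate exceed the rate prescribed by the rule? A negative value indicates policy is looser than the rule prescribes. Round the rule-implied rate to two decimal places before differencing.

0.58 pp

R = 0.7 + 2.5 + 0.45 × (2.5 − 2.1) + 1.08 × 1.3
   = 0.7 + 2.5 + 0.18 + 1.404 = 4.78
Deviation = 5.36 − 4.78 = 0.58 pp.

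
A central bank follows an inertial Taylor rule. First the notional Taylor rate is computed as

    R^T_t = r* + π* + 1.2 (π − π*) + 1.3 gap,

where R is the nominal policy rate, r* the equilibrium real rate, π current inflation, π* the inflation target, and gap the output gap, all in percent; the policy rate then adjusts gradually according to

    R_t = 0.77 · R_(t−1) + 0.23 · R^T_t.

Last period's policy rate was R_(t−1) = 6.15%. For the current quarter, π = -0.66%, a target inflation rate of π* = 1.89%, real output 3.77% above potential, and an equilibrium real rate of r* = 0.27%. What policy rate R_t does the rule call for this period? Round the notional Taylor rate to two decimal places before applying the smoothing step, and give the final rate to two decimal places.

5.66%

Output 3.77% above potential → gap = 3.77.
R^T_t = 0.27 + 1.89 + 1.2 × (-0.66 − 1.89) + 1.3 × 3.77
   = 0.27 + 1.89 − 3.06 + 4.901 = 4.00
R_t = 0.77 × 6.15 + 0.23 × 4.00 = 4.7355 + 0.92 = 5.66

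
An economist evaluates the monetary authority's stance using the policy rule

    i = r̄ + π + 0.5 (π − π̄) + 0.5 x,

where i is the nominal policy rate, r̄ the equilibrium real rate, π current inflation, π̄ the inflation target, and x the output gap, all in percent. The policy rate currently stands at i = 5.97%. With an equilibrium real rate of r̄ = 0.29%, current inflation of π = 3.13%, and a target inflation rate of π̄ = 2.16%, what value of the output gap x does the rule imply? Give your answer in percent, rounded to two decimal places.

4.13%

0.5 x = 5.97 − 0.29 − 3.13 − 0.5 × (3.13 − 2.16) = 2.065
x = 2.065 / 0.5 = 4.13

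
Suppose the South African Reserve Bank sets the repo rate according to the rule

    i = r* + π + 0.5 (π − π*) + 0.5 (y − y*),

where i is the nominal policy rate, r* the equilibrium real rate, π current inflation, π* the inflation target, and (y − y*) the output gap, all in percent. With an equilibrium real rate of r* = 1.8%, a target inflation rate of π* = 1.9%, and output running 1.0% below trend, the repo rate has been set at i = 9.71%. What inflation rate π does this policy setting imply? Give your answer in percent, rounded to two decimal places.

Output 1.0% below potential → (y − y*) = -1.0.
Collecting π: i = r* + (1 + 0.5) π − 0.5 π* + 0.5 (y − y*)
1.5 π = 9.71 − 1.8 + 0.5 × 1.9 − 0.5 × (-1.0) = 9.36
π = 9.36 / 1.5 = 6.24

6.24%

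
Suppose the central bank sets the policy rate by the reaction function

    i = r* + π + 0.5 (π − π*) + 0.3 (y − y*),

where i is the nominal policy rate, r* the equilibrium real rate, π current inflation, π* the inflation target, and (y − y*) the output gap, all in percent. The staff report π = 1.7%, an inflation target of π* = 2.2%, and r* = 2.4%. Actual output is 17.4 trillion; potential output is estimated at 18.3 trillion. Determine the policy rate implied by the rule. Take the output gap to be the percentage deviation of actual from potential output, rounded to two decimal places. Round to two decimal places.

2.37%

Output gap = 100 × (17.4 − 18.3) / 18.3 = -4.92%.
i = 2.40 + 1.70 + 0.5 × (1.70 − 2.20) + 0.3 × (-4.92)
   = 2.40 + 1.7 − 0.25 − 1.476 = 2.37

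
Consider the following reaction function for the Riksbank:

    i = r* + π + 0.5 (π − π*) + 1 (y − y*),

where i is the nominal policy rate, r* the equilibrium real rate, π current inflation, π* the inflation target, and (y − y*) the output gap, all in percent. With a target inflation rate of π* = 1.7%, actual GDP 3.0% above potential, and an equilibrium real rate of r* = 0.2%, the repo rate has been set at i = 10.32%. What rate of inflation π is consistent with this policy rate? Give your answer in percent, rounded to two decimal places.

Output 3.0% above potential → (y − y*) = 3.0.
Collecting π: i = r* + (1 + 0.5) π − 0.5 π* + 1 (y − y*)
1.5 π = 10.32 − 0.2 + 0.5 × 1.7 − 1 × 3.0 = 7.97
π = 7.97 / 1.5 = 5.31

5.31%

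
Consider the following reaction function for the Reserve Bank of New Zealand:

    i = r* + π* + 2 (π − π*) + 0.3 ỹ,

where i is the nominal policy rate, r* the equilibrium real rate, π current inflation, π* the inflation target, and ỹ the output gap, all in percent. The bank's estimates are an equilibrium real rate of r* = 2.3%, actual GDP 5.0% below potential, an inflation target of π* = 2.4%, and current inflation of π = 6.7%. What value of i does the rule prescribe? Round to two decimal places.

Output 5.0% below potential → ỹ = -5.0.
i = 2.3 + 2.4 + 2 × (6.7 − 2.4) + 0.3 × (-5.0)
   = 2.3 + 2.4 + 8.6 − 1.5 = 11.80

11.80%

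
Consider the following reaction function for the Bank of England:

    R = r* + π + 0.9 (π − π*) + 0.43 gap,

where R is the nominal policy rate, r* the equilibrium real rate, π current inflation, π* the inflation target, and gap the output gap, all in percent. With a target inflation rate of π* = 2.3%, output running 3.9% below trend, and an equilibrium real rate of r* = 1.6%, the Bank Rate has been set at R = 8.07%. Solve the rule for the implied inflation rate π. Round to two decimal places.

5.38%

Output 3.9% below potential → gap = -3.9.
Collecting π: R = r* + (1 + 0.9) π − 0.9 π* + 0.43 gap
1.9 π = 8.07 − 1.6 + 0.9 × 2.3 − 0.43 × (-3.9) = 10.217
π = 10.217 / 1.9 = 5.38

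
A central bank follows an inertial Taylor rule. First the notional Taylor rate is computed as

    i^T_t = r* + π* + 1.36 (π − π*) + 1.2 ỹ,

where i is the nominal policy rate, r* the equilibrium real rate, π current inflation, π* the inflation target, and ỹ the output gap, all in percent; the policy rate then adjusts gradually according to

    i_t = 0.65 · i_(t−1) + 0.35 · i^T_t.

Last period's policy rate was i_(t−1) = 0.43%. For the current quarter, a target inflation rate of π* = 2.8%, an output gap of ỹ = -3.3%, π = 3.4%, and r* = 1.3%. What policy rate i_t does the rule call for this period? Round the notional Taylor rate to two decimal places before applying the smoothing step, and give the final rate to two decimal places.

0.62%

i^T_t = 1.3 + 2.8 + 1.36 × (3.4 − 2.8) + 1.2 × (-3.3)
   = 1.3 + 2.8 + 0.816 − 3.96 = 0.96
i_t = 0.65 × 0.43 + 0.35 × 0.96 = 0.2795 + 0.336 = 0.62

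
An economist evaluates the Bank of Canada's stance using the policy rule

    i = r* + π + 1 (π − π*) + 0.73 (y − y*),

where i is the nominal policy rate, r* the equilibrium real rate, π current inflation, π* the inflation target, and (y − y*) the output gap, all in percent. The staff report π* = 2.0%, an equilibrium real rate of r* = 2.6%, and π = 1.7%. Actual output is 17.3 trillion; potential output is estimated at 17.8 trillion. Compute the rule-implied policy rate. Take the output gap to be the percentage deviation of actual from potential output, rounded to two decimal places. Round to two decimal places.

Output gap = 100 × (17.3 − 17.8) / 17.8 = -2.81%.
i = 2.60 + 1.70 + 1 × (1.70 − 2.00) + 0.73 × (-2.81)
   = 2.60 + 1.7 − 0.3 − 2.0513 = 1.95

1.95%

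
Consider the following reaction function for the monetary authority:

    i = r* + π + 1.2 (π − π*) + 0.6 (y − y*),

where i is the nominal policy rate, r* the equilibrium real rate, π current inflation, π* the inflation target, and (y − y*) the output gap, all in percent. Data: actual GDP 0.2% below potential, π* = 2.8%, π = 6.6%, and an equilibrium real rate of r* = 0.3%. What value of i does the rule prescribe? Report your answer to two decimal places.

Output 0.2% below potential → (y − y*) = -0.2.
i = 0.3 + 6.6 + 1.2 × (6.6 − 2.8) + 0.6 × (-0.2)
   = 0.3 + 6.6 + 4.56 − 0.12 = 11.34

11.34%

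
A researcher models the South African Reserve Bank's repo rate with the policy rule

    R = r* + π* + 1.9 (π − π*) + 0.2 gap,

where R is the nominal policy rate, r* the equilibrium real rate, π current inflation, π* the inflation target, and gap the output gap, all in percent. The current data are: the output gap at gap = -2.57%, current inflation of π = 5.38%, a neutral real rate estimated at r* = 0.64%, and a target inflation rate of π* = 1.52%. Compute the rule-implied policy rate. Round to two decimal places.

8.98%

R = 0.64 + 1.52 + 1.9 × (5.38 − 1.52) + 0.2 × (-2.57)
   = 0.64 + 1.52 + 7.334 − 0.514 = 8.98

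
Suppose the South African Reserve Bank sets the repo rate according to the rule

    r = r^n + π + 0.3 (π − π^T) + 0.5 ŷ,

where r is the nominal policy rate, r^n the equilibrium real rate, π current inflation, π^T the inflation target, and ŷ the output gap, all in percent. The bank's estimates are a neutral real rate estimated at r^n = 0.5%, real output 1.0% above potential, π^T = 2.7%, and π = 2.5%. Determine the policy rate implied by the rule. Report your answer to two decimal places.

Output 1.0% above potential → ŷ = 1.0.
r = 0.5 + 2.5 + 0.3 × (2.5 − 2.7) + 0.5 × 1.0
   = 0.5 + 2.5 − 0.06 + 0.5 = 3.44

3.44%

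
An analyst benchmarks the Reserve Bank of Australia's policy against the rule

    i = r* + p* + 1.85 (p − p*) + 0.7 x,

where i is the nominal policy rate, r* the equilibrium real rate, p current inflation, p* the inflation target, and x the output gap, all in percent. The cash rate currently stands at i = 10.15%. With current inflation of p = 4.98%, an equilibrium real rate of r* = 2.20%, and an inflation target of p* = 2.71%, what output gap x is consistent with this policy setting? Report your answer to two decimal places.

1.49%

0.7 x = 10.15 − 2.20 − 2.71 − 1.85 × (4.98 − 2.71) = 1.0405
x = 1.0405 / 0.7 = 1.49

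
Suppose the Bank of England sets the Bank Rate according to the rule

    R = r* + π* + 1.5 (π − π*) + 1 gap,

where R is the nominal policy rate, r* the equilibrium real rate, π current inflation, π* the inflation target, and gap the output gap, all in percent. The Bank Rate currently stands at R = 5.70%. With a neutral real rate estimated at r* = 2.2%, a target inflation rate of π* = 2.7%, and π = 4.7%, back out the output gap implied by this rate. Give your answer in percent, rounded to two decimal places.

-2.20%

1 gap = 5.70 − 2.2 − 2.7 − 1.5 × (4.7 − 2.7) = -2.2
gap = -2.2 / 1 = -2.20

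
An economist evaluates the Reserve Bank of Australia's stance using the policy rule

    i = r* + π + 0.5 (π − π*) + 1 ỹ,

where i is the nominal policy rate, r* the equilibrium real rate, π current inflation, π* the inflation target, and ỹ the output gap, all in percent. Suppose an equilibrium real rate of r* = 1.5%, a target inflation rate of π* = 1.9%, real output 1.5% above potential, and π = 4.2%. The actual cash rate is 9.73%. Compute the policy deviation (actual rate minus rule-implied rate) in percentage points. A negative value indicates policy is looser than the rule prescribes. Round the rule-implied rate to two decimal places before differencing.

Output 1.5% above potential → ỹ = 1.5.
i = 1.5 + 4.2 + 0.5 × (4.2 − 1.9) + 1 × 1.5
   = 1.5 + 4.2 + 1.15 + 1.5 = 8.35
Deviation = 9.73 − 8.35 = 1.38 pp.

1.38 pp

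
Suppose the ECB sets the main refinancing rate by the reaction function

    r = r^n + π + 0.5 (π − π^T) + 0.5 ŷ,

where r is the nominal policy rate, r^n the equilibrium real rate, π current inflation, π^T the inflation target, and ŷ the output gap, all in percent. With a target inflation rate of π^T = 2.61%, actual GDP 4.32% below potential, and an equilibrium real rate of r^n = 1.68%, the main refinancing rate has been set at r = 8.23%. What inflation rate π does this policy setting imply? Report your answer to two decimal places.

Output 4.32% below potential → ŷ = -4.32.
Collecting π: r = r^n + (1 + 0.5) π − 0.5 π^T + 0.5 ŷ
1.5 π = 8.23 − 1.68 + 0.5 × 2.61 − 0.5 × (-4.32) = 10.015
π = 10.015 / 1.5 = 6.68

6.68%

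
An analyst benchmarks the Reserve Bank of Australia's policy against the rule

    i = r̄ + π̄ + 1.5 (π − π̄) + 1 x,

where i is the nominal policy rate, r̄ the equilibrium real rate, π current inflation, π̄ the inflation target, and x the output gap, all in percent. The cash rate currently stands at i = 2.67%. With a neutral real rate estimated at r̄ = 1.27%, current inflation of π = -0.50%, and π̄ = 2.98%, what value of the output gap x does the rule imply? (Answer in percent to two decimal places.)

3.64%

1 x = 2.67 − 1.27 − 2.98 − 1.5 × ((-0.50) − 2.98) = 3.64
x = 3.64 / 1 = 3.64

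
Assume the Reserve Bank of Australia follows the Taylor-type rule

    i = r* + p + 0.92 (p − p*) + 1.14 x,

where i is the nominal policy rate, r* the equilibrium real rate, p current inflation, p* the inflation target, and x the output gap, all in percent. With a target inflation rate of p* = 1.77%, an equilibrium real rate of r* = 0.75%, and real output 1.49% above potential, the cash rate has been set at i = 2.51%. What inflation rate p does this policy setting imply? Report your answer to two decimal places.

0.88%

Output 1.49% above potential → x = 1.49.
Collecting p: i = r* + (1 + 0.92) p − 0.92 p* + 1.14 x
1.92 p = 2.51 − 0.75 + 0.92 × 1.77 − 1.14 × 1.49 = 1.6898
p = 1.6898 / 1.92 = 0.88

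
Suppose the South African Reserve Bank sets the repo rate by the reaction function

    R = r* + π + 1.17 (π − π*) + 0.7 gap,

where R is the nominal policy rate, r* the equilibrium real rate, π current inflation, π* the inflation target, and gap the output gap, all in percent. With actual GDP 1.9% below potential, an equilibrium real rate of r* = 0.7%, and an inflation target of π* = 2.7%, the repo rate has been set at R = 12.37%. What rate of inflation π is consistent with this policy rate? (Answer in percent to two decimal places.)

7.45%

Output 1.9% below potential → gap = -1.9.
Collecting π: R = r* + (1 + 1.17) π − 1.17 π* + 0.7 gap
2.17 π = 12.37 − 0.7 + 1.17 × 2.7 − 0.7 × (-1.9) = 16.159
π = 16.159 / 2.17 = 7.45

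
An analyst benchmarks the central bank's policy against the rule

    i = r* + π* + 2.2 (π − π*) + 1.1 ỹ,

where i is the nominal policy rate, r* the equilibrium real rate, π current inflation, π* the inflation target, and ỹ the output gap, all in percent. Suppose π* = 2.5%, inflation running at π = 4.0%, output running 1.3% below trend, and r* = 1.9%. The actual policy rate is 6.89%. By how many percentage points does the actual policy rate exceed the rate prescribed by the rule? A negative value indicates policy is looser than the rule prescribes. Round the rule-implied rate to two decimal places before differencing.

Output 1.3% below potential → ỹ = -1.3.
i = 1.9 + 2.5 + 2.2 × (4.0 − 2.5) + 1.1 × (-1.3)
   = 1.9 + 2.5 + 3.3 − 1.43 = 6.27
Deviation = 6.89 − 6.27 = 0.62 pp.

0.62 pp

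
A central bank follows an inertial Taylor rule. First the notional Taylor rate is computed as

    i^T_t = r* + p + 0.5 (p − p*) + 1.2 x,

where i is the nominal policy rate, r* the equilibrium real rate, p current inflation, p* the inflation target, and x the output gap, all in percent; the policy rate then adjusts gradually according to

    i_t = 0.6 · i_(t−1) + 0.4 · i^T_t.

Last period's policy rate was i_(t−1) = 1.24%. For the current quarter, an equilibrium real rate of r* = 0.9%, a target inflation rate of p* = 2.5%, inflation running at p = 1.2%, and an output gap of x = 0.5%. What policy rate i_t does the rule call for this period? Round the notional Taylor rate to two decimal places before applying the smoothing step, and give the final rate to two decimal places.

i^T_t = 0.9 + 1.2 + 0.5 × (1.2 − 2.5) + 1.2 × 0.5
   = 0.9 + 1.2 − 0.65 + 0.6 = 2.05
i_t = 0.6 × 1.24 + 0.4 × 2.05 = 0.744 + 0.82 = 1.56

1.56%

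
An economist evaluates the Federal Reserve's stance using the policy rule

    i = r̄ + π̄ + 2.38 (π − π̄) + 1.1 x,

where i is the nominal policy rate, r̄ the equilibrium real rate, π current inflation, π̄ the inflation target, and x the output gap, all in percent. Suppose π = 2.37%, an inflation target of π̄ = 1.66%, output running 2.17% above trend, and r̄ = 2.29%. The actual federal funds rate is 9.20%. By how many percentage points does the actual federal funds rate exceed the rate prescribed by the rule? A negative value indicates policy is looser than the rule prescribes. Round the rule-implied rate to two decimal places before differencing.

Output 2.17% above potential → x = 2.17.
i = 2.29 + 1.66 + 2.38 × (2.37 − 1.66) + 1.1 × 2.17
   = 2.29 + 1.66 + 1.6898 + 2.387 = 8.03
Deviation = 9.20 − 8.03 = 1.17 pp.

1.17 pp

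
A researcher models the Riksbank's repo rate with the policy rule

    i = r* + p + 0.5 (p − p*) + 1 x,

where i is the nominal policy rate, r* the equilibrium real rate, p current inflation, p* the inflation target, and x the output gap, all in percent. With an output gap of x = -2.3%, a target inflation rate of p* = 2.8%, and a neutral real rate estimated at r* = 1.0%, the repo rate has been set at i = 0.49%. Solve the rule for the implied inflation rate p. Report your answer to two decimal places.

Collecting p: i = r* + (1 + 0.5) p − 0.5 p* + 1 x
1.5 p = 0.49 − 1.0 + 0.5 × 2.8 − 1 × (-2.3) = 3.19
p = 3.19 / 1.5 = 2.13

2.13%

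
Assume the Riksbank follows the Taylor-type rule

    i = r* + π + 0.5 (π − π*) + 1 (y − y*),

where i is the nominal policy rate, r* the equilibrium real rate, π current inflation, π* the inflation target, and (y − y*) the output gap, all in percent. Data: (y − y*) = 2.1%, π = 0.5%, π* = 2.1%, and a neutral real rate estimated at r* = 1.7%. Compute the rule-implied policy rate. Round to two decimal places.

3.50%

i = 1.7 + 0.5 + 0.5 × (0.5 − 2.1) + 1 × 2.1
   = 1.7 + 0.5 − 0.8 + 2.1 = 3.50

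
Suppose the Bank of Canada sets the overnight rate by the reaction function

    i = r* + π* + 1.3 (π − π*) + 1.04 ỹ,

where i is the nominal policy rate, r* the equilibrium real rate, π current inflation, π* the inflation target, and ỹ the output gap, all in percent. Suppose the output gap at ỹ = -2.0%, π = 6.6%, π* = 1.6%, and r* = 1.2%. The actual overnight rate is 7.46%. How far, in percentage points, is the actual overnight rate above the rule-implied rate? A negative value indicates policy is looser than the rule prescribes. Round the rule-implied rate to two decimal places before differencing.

i = 1.2 + 1.6 + 1.3 × (6.6 − 1.6) + 1.04 × (-2.0)
   = 1.2 + 1.6 + 6.5 − 2.08 = 7.22
Deviation = 7.46 − 7.22 = 0.24 pp.

0.24 pp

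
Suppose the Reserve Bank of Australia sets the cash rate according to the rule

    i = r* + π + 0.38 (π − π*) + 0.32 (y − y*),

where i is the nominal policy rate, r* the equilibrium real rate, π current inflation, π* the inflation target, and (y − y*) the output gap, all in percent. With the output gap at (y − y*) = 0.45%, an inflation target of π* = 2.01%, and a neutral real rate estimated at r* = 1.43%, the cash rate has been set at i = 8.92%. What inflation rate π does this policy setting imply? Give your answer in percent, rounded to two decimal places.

5.88%

Collecting π: i = r* + (1 + 0.38) π − 0.38 π* + 0.32 (y − y*)
1.38 π = 8.92 − 1.43 + 0.38 × 2.01 − 0.32 × 0.45 = 8.1098
π = 8.1098 / 1.38 = 5.88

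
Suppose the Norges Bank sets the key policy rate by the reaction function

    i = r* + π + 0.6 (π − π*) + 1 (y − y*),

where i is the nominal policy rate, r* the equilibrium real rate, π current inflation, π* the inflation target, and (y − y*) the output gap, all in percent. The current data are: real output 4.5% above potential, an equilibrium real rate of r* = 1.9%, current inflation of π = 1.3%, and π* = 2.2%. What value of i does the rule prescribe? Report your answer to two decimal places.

7.16%

Output 4.5% above potential → (y − y*) = 4.5.
i = 1.9 + 1.3 + 0.6 × (1.3 − 2.2) + 1 × 4.5
   = 1.9 + 1.3 − 0.54 + 4.5 = 7.16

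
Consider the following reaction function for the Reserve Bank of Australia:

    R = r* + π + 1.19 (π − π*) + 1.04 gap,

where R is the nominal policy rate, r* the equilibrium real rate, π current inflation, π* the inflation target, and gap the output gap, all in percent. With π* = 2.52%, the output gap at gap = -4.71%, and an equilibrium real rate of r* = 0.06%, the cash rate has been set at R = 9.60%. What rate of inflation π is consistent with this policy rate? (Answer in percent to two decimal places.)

7.96%

Collecting π: R = r* + (1 + 1.19) π − 1.19 π* + 1.04 gap
2.19 π = 9.60 − 0.06 + 1.19 × 2.52 − 1.04 × (-4.71) = 17.4372
π = 17.4372 / 2.19 = 7.96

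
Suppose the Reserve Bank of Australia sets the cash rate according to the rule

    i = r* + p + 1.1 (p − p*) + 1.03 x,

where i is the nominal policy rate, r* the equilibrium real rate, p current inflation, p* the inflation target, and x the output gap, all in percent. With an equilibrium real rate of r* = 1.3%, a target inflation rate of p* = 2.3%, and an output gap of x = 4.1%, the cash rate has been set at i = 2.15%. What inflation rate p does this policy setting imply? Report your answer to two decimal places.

-0.40%

Collecting p: i = r* + (1 + 1.1) p − 1.1 p* + 1.03 x
2.1 p = 2.15 − 1.3 + 1.1 × 2.3 − 1.03 × 4.1 = -0.843
p = -0.843 / 2.1 = -0.40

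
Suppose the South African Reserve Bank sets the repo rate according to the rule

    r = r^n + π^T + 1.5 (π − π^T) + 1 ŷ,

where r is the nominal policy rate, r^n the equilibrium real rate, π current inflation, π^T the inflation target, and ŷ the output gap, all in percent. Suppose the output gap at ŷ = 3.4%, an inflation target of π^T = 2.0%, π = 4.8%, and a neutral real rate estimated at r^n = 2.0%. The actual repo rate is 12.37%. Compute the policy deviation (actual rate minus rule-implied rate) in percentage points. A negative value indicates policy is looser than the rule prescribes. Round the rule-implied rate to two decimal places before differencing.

r = 2.0 + 2.0 + 1.5 × (4.8 − 2.0) + 1 × 3.4
   = 2.0 + 2 + 4.2 + 3.4 = 11.60
Deviation = 12.37 − 11.60 = 0.77 pp.

0.77 pp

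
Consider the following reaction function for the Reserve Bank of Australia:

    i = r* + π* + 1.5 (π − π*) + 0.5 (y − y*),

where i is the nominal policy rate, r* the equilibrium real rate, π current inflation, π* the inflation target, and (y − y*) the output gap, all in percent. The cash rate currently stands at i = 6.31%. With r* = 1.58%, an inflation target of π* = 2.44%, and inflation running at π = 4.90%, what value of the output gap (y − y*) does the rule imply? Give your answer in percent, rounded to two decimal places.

0.5 (y − y*) = 6.31 − 1.58 − 2.44 − 1.5 × (4.90 − 2.44) = -1.4
(y − y*) = -1.4 / 0.5 = -2.80

-2.80%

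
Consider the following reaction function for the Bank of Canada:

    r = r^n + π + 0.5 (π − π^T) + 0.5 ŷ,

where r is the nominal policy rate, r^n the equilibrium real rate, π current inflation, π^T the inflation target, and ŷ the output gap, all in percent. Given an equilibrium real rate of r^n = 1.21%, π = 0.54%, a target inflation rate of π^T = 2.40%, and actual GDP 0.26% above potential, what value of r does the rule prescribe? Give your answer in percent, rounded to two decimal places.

0.95%

Output 0.26% above potential → ŷ = 0.26.
r = 1.21 + 0.54 + 0.5 × (0.54 − 2.40) + 0.5 × 0.26
   = 1.21 + 0.54 − 0.93 + 0.13 = 0.95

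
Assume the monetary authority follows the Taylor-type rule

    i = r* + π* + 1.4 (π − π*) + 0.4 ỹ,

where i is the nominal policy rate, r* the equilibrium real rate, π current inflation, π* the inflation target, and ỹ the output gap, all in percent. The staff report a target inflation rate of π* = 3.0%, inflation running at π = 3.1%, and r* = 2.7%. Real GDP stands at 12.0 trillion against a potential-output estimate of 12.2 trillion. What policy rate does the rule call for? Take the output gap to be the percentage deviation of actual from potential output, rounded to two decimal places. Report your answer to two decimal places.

Output gap = 100 × (12.0 − 12.2) / 12.2 = -1.64%.
i = 2.70 + 3.00 + 1.4 × (3.10 − 3.00) + 0.4 × (-1.64)
   = 2.70 + 3 + 0.14 − 0.656 = 5.18

5.18%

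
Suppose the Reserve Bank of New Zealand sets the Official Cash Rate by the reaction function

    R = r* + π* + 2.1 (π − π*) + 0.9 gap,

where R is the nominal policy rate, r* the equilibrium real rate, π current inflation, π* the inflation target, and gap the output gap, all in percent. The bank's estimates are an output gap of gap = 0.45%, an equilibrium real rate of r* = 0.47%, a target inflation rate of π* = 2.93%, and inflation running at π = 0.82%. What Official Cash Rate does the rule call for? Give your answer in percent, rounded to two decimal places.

-0.63%

R = 0.47 + 2.93 + 2.1 × (0.82 − 2.93) + 0.9 × 0.45
   = 0.47 + 2.93 − 4.431 + 0.405 = -0.63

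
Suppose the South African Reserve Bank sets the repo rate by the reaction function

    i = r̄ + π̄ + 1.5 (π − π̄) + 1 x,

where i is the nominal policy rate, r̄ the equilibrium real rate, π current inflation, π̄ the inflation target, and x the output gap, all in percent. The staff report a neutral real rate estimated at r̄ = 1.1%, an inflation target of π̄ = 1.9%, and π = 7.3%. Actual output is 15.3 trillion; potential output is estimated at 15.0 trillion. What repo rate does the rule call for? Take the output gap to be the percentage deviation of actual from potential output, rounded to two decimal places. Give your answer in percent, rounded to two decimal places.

13.10%

Output gap = 100 × (15.3 − 15.0) / 15.0 = 2.00%.
i = 1.10 + 1.90 + 1.5 × (7.30 − 1.90) + 1 × 2.00
   = 1.10 + 1.9 + 8.1 + 2 = 13.10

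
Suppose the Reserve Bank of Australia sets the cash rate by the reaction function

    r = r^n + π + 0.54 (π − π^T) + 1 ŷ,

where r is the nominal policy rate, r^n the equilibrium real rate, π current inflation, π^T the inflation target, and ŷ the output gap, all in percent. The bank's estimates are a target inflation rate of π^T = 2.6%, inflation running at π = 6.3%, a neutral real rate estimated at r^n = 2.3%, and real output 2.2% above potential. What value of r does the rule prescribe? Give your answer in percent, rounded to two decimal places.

Output 2.2% above potential → ŷ = 2.2.
r = 2.3 + 6.3 + 0.54 × (6.3 − 2.6) + 1 × 2.2
   = 2.3 + 6.3 + 1.998 + 2.2 = 12.80

12.80%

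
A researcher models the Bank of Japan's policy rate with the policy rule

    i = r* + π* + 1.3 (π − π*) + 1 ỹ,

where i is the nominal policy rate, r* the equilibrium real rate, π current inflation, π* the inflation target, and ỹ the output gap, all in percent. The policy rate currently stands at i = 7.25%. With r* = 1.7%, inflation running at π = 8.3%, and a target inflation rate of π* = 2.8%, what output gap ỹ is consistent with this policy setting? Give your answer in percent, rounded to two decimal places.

1 ỹ = 7.25 − 1.7 − 2.8 − 1.3 × (8.3 − 2.8) = -4.4
ỹ = -4.4 / 1 = -4.40

-4.40%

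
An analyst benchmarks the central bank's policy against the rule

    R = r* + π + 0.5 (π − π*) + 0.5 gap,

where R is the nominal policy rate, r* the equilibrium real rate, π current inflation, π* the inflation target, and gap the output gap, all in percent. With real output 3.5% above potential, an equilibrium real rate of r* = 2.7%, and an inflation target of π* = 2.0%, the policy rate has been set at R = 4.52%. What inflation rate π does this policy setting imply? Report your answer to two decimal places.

0.71%

Output 3.5% above potential → gap = 3.5.
Collecting π: R = r* + (1 + 0.5) π − 0.5 π* + 0.5 gap
1.5 π = 4.52 − 2.7 + 0.5 × 2.0 − 0.5 × 3.5 = 1.07
π = 1.07 / 1.5 = 0.71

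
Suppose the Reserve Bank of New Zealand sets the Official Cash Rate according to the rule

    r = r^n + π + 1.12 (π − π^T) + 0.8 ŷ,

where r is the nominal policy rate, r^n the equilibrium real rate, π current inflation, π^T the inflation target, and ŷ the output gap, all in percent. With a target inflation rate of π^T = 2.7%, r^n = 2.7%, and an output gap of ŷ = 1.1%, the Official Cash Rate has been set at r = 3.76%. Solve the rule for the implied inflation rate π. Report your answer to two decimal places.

1.51%

Collecting π: r = r^n + (1 + 1.12) π − 1.12 π^T + 0.8 ŷ
2.12 π = 3.76 − 2.7 + 1.12 × 2.7 − 0.8 × 1.1 = 3.204
π = 3.204 / 2.12 = 1.51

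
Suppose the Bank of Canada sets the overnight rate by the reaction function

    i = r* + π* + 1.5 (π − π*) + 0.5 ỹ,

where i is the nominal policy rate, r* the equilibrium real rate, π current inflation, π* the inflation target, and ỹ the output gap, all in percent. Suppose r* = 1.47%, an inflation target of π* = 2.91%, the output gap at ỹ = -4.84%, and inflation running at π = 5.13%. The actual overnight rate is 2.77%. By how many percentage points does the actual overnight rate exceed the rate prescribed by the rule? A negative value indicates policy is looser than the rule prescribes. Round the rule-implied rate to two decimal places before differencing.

i = 1.47 + 2.91 + 1.5 × (5.13 − 2.91) + 0.5 × (-4.84)
   = 1.47 + 2.91 + 3.33 − 2.42 = 5.29
Deviation = 2.77 − 5.29 = -2.52 pp.

-2.52 pp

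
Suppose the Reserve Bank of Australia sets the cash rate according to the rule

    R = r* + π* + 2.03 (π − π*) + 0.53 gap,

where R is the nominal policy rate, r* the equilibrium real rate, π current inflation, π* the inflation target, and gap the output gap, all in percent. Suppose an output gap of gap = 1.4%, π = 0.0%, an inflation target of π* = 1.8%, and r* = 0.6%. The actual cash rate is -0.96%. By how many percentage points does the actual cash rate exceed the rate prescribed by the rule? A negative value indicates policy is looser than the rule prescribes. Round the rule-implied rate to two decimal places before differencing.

-0.45 pp

R = 0.6 + 1.8 + 2.03 × (0.0 − 1.8) + 0.53 × 1.4
   = 0.6 + 1.8 − 3.654 + 0.742 = -0.51
Deviation = -0.96 − (-0.51) = -0.45 pp.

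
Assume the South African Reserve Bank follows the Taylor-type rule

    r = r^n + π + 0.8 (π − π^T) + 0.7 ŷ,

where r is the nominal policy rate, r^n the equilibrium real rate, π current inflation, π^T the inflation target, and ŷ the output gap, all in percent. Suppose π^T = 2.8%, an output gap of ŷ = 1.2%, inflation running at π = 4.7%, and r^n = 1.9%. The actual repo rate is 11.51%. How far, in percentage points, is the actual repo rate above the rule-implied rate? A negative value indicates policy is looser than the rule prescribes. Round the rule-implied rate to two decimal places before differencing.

r = 1.9 + 4.7 + 0.8 × (4.7 − 2.8) + 0.7 × 1.2
   = 1.9 + 4.7 + 1.52 + 0.84 = 8.96
Deviation = 11.51 − 8.96 = 2.55 pp.

2.55 pp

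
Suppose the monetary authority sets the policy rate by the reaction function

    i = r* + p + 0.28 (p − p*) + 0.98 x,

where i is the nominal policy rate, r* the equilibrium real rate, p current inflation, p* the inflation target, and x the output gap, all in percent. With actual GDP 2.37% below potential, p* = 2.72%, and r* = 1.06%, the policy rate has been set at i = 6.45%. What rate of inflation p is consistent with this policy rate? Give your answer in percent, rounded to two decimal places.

6.62%

Output 2.37% below potential → x = -2.37.
Collecting p: i = r* + (1 + 0.28) p − 0.28 p* + 0.98 x
1.28 p = 6.45 − 1.06 + 0.28 × 2.72 − 0.98 × (-2.37) = 8.4742
p = 8.4742 / 1.28 = 6.62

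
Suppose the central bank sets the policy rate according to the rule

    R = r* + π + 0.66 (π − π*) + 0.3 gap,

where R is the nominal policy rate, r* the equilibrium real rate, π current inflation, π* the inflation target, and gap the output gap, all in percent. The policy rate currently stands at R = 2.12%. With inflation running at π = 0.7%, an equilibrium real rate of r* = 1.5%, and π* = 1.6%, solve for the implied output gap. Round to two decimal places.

0.3 gap = 2.12 − 1.5 − 0.7 − 0.66 × (0.7 − 1.6) = 0.514
gap = 0.514 / 0.3 = 1.71

1.71%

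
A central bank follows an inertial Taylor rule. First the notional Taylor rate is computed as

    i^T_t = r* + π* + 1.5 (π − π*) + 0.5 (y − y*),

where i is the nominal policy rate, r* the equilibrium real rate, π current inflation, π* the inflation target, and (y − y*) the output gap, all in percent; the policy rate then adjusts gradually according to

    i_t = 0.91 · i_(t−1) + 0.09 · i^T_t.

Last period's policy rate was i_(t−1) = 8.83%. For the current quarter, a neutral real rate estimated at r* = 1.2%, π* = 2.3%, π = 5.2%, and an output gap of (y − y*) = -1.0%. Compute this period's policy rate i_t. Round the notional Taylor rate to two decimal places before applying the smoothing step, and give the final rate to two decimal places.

i^T_t = 1.2 + 2.3 + 1.5 × (5.2 − 2.3) + 0.5 × (-1.0)
   = 1.2 + 2.3 + 4.35 − 0.5 = 7.35
i_t = 0.91 × 8.83 + 0.09 × 7.35 = 8.0353 + 0.6615 = 8.70

8.70%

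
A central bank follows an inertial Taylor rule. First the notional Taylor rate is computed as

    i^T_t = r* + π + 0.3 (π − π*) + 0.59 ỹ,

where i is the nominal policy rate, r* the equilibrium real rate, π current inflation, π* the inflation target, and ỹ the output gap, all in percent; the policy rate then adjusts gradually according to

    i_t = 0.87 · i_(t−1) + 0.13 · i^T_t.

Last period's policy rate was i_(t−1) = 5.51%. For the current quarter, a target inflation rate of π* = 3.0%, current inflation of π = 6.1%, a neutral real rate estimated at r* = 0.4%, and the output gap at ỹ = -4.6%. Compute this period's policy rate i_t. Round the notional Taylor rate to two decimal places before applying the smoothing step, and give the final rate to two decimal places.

5.41%

i^T_t = 0.4 + 6.1 + 0.3 × (6.1 − 3.0) + 0.59 × (-4.6)
   = 0.4 + 6.1 + 0.93 − 2.714 = 4.72
i_t = 0.87 × 5.51 + 0.13 × 4.72 = 4.7937 + 0.6136 = 5.41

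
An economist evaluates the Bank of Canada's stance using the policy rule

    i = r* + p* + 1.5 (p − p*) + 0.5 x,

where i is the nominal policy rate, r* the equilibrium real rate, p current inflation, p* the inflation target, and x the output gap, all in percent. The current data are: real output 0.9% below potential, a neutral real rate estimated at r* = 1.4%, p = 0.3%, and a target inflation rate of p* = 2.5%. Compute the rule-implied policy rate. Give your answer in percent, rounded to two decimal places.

0.15%

Output 0.9% below potential → x = -0.9.
i = 1.4 + 2.5 + 1.5 × (0.3 − 2.5) + 0.5 × (-0.9)
   = 1.4 + 2.5 − 3.3 − 0.45 = 0.15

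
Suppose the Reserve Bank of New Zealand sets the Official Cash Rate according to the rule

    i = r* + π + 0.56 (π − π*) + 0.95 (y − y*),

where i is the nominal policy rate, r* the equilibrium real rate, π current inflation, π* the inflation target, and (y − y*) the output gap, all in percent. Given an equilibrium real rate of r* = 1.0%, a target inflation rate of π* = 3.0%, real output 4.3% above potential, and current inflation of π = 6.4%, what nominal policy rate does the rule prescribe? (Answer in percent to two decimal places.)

13.39%

Output 4.3% above potential → (y − y*) = 4.3.
i = 1.0 + 6.4 + 0.56 × (6.4 − 3.0) + 0.95 × 4.3
   = 1.0 + 6.4 + 1.904 + 4.085 = 13.39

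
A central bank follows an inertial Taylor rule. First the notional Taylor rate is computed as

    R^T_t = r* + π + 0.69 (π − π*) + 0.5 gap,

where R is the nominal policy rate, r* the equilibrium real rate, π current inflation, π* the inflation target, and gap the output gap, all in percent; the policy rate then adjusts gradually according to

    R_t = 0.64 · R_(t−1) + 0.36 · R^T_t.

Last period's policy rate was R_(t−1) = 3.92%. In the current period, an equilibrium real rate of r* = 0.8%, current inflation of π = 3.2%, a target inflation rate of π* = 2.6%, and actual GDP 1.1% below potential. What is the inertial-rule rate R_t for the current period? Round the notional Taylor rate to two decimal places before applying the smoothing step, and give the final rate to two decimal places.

Output 1.1% below potential → gap = -1.1.
R^T_t = 0.8 + 3.2 + 0.69 × (3.2 − 2.6) + 0.5 × (-1.1)
   = 0.8 + 3.2 + 0.414 − 0.55 = 3.86
R_t = 0.64 × 3.92 + 0.36 × 3.86 = 2.5088 + 1.3896 = 3.90

3.90%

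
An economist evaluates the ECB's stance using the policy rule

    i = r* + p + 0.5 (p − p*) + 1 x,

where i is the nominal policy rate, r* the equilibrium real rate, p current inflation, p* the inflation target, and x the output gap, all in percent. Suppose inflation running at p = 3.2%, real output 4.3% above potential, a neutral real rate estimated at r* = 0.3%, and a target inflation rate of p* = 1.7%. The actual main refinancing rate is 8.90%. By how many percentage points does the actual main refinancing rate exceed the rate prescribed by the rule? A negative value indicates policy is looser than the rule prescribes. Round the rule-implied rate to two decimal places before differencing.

Output 4.3% above potential → x = 4.3.
i = 0.3 + 3.2 + 0.5 × (3.2 − 1.7) + 1 × 4.3
   = 0.3 + 3.2 + 0.75 + 4.3 = 8.55
Deviation = 8.90 − 8.55 = 0.35 pp.

0.35 pp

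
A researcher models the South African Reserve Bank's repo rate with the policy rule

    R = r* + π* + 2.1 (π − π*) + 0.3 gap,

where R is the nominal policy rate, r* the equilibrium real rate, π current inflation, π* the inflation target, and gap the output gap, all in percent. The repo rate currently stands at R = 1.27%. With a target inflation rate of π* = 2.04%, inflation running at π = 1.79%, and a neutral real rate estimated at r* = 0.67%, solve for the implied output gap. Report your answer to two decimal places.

0.3 gap = 1.27 − 0.67 − 2.04 − 2.1 × (1.79 − 2.04) = -0.915
gap = -0.915 / 0.3 = -3.05

-3.05%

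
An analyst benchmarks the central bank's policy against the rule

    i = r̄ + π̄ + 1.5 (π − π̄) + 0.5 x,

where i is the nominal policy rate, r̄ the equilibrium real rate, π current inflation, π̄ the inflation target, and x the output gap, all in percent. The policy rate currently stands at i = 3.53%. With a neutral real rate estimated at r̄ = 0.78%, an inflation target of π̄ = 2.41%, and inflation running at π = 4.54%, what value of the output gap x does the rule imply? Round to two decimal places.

-5.71%

0.5 x = 3.53 − 0.78 − 2.41 − 1.5 × (4.54 − 2.41) = -2.855
x = -2.855 / 0.5 = -5.71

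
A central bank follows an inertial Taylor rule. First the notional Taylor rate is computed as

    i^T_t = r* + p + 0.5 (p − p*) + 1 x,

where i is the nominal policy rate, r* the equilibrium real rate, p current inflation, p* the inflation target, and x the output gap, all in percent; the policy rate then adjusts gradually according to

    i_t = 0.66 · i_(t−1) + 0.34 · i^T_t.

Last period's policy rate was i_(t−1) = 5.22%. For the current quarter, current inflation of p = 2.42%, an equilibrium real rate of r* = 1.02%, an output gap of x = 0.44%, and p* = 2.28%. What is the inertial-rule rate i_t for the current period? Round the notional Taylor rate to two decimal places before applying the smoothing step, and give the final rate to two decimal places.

i^T_t = 1.02 + 2.42 + 0.5 × (2.42 − 2.28) + 1 × 0.44
   = 1.02 + 2.42 + 0.07 + 0.44 = 3.95
i_t = 0.66 × 5.22 + 0.34 × 3.95 = 3.4452 + 1.343 = 4.79

4.79%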